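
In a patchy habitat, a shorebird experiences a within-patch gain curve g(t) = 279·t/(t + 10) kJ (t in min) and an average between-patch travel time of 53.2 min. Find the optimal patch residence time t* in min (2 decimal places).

23.07 min

Maximise g(t)/(T+t): set derivative to zero → g'(t)(T+t) = g(t).
g'(t) = 279·10/(t + 10)². Setting 279·10/(t+10)² = 279t/[(t+10)(53.2+t)] gives 10(53.2+t) = t(t+10), so t² = 10×53.2 = 532.
t* = √532 = 23.07 min.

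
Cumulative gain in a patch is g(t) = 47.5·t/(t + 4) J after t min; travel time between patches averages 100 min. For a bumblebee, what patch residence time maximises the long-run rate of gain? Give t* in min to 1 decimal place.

20.0 min

By the marginal value theorem, leave when the instantaneous gain rate g'(t) equals the habitat-wide average g(t)/(T + t).
g'(t) = 47.5·4/(t + 4)². Setting 47.5·4/(t+4)² = 47.5t/[(t+4)(100+t)] gives 4(100+t) = t(t+4), so t² = 4×100 = 400.
t* = √400 = 20 min.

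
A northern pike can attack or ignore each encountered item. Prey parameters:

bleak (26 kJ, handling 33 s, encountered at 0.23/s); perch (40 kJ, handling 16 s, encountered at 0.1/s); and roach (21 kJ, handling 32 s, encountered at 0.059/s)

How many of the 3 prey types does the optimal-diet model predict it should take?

1

E/h in descending order: perch 2.5, bleak 0.788, roach 0.656 kJ/s. The optimal diet is the largest prefix of this list for which every included type satisfies E_i/h_i > R on the types above it.
Rate on top 1: 1.538. bleak: 0.788 < 1.538 → exclude; stop.
Optimal diet: perch — 1 of 3 types.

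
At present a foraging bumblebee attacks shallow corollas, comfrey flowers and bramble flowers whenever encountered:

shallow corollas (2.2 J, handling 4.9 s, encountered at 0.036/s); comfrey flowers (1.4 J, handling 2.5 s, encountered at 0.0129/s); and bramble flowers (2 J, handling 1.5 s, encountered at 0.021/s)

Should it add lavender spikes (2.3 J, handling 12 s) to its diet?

Yes

Intake rate on the current diet: R = (0.036×2.2 + 0.0129×1.4 + 0.021×2) / (1 + 0.036×4.9 + 0.0129×2.5 + 0.021×1.5) = 0.1393/1.24 = 0.1123 J/s.
lavender spikes: E/h = 2.3/12 = 0.1917 J/s.
Since 0.1917 > R, including lavender spikes increases the long-run rate.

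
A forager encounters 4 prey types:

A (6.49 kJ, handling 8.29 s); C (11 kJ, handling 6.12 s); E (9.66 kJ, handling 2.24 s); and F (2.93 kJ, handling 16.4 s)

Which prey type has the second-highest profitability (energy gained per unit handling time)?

C

Profitability E/h (kJ/s): A = 6.49/8.29 = 0.783, C = 11/6.12 = 1.8, E = 9.66/2.24 = 4.31, F = 2.93/16.4 = 0.179.
Ranked: E > C > A > F.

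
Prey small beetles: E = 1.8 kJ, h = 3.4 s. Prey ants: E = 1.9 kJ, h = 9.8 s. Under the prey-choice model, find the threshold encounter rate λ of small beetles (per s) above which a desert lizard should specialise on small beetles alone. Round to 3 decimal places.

0.170 per s

The zero-one rule: include ants iff E₂/h₂ > λE₁/(1+λh₁). Equality gives the switch point.
λE₁h₂ = E₂ + λE₂h₁ ⇒ λ = E₂/(E₁h₂ − E₂h₁) = 1.9/(17.64 − 6.46) = 0.1699 per s.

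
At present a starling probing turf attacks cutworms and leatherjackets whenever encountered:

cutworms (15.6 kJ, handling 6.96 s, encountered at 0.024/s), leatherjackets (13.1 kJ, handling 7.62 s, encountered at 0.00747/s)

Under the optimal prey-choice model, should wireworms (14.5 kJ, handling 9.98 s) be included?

Current rate: (0.024×15.6 + 0.00747×13.1)/(1 + 0.024×6.96 + 0.00747×7.62) = 0.3858 kJ/s.
Profitability of wireworms: 14.5/9.98 = 1.453 kJ/s.
1.453 > 0.3858, so adding wireworms raises the average — include it.

Yes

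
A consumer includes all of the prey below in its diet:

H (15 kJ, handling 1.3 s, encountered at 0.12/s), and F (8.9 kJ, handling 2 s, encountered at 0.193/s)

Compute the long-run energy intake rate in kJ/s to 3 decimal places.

R = (0.12×15 + 0.193×8.9) / (1 + 0.12×1.3 + 0.193×2) = 3.518/1.542 = 2.281 kJ/s.

2.281 kJ/s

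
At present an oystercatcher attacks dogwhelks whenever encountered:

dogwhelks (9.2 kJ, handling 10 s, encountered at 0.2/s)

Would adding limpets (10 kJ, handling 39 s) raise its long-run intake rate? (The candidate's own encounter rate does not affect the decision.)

No

Current rate: (0.2×9.2)/(1 + 0.2×10) = 0.6133 kJ/s.
limpets: E/h = 10/39 = 0.2564 kJ/s.
Since 0.2564 < R, time spent handling limpets is better spent searching.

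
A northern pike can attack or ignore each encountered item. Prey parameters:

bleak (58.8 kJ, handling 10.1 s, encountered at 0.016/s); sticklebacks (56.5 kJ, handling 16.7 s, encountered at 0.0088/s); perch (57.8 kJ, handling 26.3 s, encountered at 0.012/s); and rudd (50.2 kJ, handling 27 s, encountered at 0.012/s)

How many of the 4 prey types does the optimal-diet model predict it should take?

4

Rank by E/h (kJ/s): bleak 5.82, sticklebacks 3.38, perch 2.2, rudd 1.86. Include each in turn until the next type's E/h falls below the running intake rate.
Rate on top 1: 0.8099. sticklebacks: 3.38 > 0.8099 → include.
Rate on top 2: 1.099. perch: 2.2 > 1.099 → include.
Rate on top 3: 1.312. rudd: 1.86 > 1.312 → include.
Optimal diet: bleak, sticklebacks, perch, rudd — 4 of 4 types.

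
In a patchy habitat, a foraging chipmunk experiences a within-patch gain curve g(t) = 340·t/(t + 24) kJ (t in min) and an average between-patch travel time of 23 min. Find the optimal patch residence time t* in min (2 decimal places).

Optimal t* satisfies g'(t*) = g(t*)/(T + t*).
g'(t) = 340·24/(t + 24)². Setting 340·24/(t+24)² = 340t/[(t+24)(23+t)] gives 24(23+t) = t(t+24), so t² = 24×23 = 552.
t* = √552 = 23.49 min.

23.49 min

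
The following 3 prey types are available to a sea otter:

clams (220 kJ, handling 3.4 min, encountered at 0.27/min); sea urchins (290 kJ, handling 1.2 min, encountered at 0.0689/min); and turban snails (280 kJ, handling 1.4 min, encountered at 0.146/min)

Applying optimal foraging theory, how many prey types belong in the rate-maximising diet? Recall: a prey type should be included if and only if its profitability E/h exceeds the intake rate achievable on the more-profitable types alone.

3

Rank by E/h (kJ/min): sea urchins 242, turban snails 200, clams 64.7. Include each in turn until the next type's E/h falls below the running intake rate.
Rate on top 1: 18.46. turban snails: 200 > 18.46 → include.
Rate on top 2: 47.29. clams: 64.7 > 47.29 → include.
Optimal diet: sea urchins, turban snails, clams — 3 of 3 types.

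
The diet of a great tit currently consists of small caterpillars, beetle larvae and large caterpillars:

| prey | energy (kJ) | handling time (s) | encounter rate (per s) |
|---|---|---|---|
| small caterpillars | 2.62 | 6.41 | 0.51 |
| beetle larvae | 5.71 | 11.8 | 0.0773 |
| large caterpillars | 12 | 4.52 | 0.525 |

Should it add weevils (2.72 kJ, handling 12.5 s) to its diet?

Current rate: (0.51×2.62 + 0.0773×5.71 + 0.525×12)/(1 + 0.51×6.41 + 0.0773×11.8 + 0.525×4.52) = 1.069 kJ/s.
weevils: E/h = 2.72/12.5 = 0.2176 kJ/s.
0.2176 < 1.069, so adding weevils would lower the average — exclude it.

No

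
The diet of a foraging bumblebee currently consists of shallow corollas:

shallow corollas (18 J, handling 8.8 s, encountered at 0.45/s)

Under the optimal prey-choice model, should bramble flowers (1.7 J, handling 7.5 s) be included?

Intake rate on the current diet: R = (0.45×18) / (1 + 0.45×8.8) = 8.1/4.96 = 1.633 J/s.
bramble flowers: E/h = 1.7/7.5 = 0.2267 J/s.
Since 0.2267 < R, time spent handling bramble flowers is better spent searching.

No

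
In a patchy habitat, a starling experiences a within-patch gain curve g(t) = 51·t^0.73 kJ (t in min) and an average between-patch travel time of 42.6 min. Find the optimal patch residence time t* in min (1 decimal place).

115.2 min

Optimal t* satisfies g'(t*) = g(t*)/(T + t*).
g'(t) = 0.73·51·t^-0.27. Setting 0.73·51·t^-0.27 = 51·t^0.73/(42.6+t) gives 0.73(42.6+t) = t, so 0.27·t = 0.73×42.6.
t* = 0.73×42.6/0.27 = 115.2 min.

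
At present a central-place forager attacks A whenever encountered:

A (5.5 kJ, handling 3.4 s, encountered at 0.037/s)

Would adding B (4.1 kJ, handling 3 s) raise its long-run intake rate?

Intake rate on the current diet: R = (0.037×5.5) / (1 + 0.037×3.4) = 0.2035/1.126 = 0.1808 kJ/s.
B: E/h = 4.1/3 = 1.367 kJ/s.
1.367 > 0.1808, so adding B raises the average — include it.

Yes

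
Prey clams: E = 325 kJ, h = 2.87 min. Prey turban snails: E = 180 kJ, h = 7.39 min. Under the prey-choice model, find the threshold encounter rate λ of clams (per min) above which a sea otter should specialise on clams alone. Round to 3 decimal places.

0.095 per min

At the threshold, the rate on clams alone equals the profitability of turban snails: λ·325/(1 + λ·2.87) = 180/7.39 = 24.36.
Rearranging, λ(325 − 24.36×2.87) = 24.36, so λ = 24.36/255.1 = 0.09548 per min.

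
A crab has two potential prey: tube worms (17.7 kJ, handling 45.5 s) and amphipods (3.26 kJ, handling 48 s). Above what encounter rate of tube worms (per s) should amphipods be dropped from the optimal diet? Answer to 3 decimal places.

At the threshold, the rate on tube worms alone equals the profitability of amphipods: λ·17.7/(1 + λ·45.5) = 3.26/48 = 0.06792.
Rearranging, λ(17.7 − 0.06792×45.5) = 0.06792, so λ = 0.06792/14.61 = 0.004649 per s.

0.005 per s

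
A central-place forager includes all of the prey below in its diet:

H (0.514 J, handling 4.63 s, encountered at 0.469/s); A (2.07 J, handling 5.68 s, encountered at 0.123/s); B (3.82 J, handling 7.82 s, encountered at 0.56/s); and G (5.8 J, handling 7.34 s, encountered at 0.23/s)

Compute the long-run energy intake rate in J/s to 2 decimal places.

Energy encountered per unit search time: 0.469×0.514 + 0.123×2.07 + 0.56×3.82 + 0.23×5.8 = 3.969 J/s.
Handling time per unit search time: 0.469×4.63 + 0.123×5.68 + 0.56×7.82 + 0.23×7.34 = 8.938.
Rate = 3.969/(1 + 8.938) = 0.3994 J/s.

0.40 J/s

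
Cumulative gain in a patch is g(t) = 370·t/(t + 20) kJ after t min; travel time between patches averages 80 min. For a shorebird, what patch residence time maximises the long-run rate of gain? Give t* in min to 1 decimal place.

Maximise g(t)/(T+t): set derivative to zero → g'(t)(T+t) = g(t).
g'(t) = 370·20/(t + 20)². Setting 370·20/(t+20)² = 370t/[(t+20)(80+t)] gives 20(80+t) = t(t+20), so t² = 20×80 = 1600.
t* = √1600 = 40 min.

40.0 min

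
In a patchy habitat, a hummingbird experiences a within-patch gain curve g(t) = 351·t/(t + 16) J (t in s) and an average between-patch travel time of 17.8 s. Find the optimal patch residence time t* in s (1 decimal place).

Optimal t* satisfies g'(t*) = g(t*)/(T + t*).
g'(t) = 351·16/(t + 16)². Setting 351·16/(t+16)² = 351t/[(t+16)(17.8+t)] gives 16(17.8+t) = t(t+16), so t² = 16×17.8 = 284.8.
t* = √284.8 = 16.88 s.

16.9 s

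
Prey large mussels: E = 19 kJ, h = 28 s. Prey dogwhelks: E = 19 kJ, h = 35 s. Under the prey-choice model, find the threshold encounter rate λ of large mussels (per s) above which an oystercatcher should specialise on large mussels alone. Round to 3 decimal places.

The zero-one rule: include dogwhelks iff E₂/h₂ > λE₁/(1+λh₁). Equality gives the switch point.
λE₁h₂ = E₂ + λE₂h₁ ⇒ λ = E₂/(E₁h₂ − E₂h₁) = 19/(665 − 532) = 0.1429 per s.

0.143 per s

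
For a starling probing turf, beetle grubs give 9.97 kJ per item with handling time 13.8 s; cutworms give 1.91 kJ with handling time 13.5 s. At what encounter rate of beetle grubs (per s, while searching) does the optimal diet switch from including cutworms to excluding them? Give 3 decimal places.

0.018 per s

The zero-one rule: include cutworms iff E₂/h₂ > λE₁/(1+λh₁). Equality gives the switch point.
λE₁h₂ = E₂ + λE₂h₁ ⇒ λ = E₂/(E₁h₂ − E₂h₁) = 1.91/(134.6 − 26.36) = 0.01765 per s.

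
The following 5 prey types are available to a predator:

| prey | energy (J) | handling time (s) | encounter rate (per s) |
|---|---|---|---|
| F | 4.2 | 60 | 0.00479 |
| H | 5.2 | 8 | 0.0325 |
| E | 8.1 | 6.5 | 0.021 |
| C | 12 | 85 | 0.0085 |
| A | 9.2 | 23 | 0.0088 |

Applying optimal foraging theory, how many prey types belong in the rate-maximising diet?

3

Profitabilities (E/h, J/s): E 1.25, H 0.65, A 0.4, C 0.141, F 0.07. Add prey in this order while the next type's profitability exceeds the intake rate on those already taken.
Rate on top 1: 0.1497. H: 0.65 > 0.1497 → include.
Rate on top 2: 0.2428. A: 0.4 > 0.2428 → include.
Rate on top 3: 0.2627. C: 0.141 < 0.2627 → exclude; stop.
Optimal diet: E, H, A — 3 of 5 types.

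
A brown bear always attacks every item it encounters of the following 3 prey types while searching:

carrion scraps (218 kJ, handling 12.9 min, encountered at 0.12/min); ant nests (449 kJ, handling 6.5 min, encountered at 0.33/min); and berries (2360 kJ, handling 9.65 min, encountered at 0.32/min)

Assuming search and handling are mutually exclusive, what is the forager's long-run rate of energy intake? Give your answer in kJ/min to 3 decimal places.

119.462 kJ/min

Energy encountered per unit search time: 0.12×218 + 0.33×449 + 0.32×2360 = 929.5 kJ/min.
Handling time per unit search time: 0.12×12.9 + 0.33×6.5 + 0.32×9.65 = 6.781.
Rate = 929.5/(1 + 6.781) = 119.5 kJ/min.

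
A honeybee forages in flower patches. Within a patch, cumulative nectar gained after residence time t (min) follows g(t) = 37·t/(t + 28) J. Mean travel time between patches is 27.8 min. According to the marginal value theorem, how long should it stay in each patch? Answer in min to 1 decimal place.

27.9 min

Maximise g(t)/(T+t): set derivative to zero → g'(t)(T+t) = g(t).
g'(t) = 37·28/(t + 28)². Setting 37·28/(t+28)² = 37t/[(t+28)(27.8+t)] gives 28(27.8+t) = t(t+28), so t² = 28×27.8 = 778.4.
t* = √778.4 = 27.9 min.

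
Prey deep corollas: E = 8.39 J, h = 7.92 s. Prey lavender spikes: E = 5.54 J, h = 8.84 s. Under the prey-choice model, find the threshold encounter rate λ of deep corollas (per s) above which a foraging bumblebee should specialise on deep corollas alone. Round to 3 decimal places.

Drop lavender spikes once their profitability E₂/h₂ falls below the rate achievable on deep corollas alone: E₂/h₂ = λE₁/(1 + λh₁).
Solve for λ: λE₁h₂ = E₂(1 + λh₁) → λ(E₁h₂ − E₂h₁) = E₂ → λ = E₂/(E₁h₂ − E₂h₁).
λ = 5.54/(8.39×8.84 − 5.54×7.92) = 5.54/30.29 = 0.1829 per s.

0.183 per s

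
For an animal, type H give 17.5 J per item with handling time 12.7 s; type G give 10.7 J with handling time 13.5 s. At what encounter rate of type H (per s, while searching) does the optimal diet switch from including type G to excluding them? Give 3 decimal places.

Drop type G once their profitability E₂/h₂ falls below the rate achievable on type H alone: E₂/h₂ = λE₁/(1 + λh₁).
Solve for λ: λE₁h₂ = E₂(1 + λh₁) → λ(E₁h₂ − E₂h₁) = E₂ → λ = E₂/(E₁h₂ − E₂h₁).
λ = 10.7/(17.5×13.5 − 10.7×12.7) = 10.7/100.4 = 0.1066 per s.

0.107 per s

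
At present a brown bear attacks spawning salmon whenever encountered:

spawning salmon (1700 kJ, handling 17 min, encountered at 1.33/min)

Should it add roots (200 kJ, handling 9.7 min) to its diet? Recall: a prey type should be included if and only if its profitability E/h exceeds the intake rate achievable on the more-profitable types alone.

No

Current rate: (1.33×1700)/(1 + 1.33×17) = 95.76 kJ/min.
Profitability of roots: 200/9.7 = 20.62 kJ/min.
Since 20.62 < R, time spent handling roots is better spent searching.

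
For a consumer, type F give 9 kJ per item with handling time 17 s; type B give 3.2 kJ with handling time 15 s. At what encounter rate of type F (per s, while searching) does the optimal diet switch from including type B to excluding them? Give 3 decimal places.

0.040 per s

Drop type B once their profitability E₂/h₂ falls below the rate achievable on type F alone: E₂/h₂ = λE₁/(1 + λh₁).
Solve for λ: λE₁h₂ = E₂(1 + λh₁) → λ(E₁h₂ − E₂h₁) = E₂ → λ = E₂/(E₁h₂ − E₂h₁).
λ = 3.2/(9×15 − 3.2×17) = 3.2/80.6 = 0.0397 per s.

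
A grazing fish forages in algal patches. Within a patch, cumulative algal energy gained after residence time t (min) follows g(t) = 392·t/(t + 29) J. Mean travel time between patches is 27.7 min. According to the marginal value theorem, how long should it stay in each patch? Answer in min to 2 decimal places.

Maximise g(t)/(T+t): set derivative to zero → g'(t)(T+t) = g(t).
g'(t) = 392·29/(t + 29)². Setting 392·29/(t+29)² = 392t/[(t+29)(27.7+t)] gives 29(27.7+t) = t(t+29), so t² = 29×27.7 = 803.3.
t* = √803.3 = 28.34 min.

28.34 min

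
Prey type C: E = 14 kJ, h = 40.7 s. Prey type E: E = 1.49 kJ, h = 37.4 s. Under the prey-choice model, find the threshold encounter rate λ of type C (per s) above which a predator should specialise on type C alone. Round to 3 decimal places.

0.003 per s

The zero-one rule: include type E iff E₂/h₂ > λE₁/(1+λh₁). Equality gives the switch point.
λE₁h₂ = E₂ + λE₂h₁ ⇒ λ = E₂/(E₁h₂ − E₂h₁) = 1.49/(523.6 − 60.64) = 0.003218 per s.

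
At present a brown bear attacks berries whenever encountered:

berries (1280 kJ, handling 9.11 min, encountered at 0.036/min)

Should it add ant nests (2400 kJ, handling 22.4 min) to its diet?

Current rate: (0.036×1280)/(1 + 0.036×9.11) = 34.7 kJ/min.
Profitability of ant nests: 2400/22.4 = 107.1 kJ/min.
Since 107.1 > R, including ant nests increases the long-run rate.

Yes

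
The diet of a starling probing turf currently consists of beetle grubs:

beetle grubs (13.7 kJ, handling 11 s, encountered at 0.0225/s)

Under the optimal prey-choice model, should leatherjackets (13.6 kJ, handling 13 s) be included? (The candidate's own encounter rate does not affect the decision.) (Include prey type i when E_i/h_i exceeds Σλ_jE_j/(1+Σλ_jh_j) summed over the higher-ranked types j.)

Yes

Intake rate on the current diet: R = (0.0225×13.7) / (1 + 0.0225×11) = 0.3082/1.248 = 0.2471 kJ/s.
Profitability of leatherjackets: 13.6/13 = 1.046 kJ/s.
Since 1.046 > R, including leatherjackets increases the long-run rate.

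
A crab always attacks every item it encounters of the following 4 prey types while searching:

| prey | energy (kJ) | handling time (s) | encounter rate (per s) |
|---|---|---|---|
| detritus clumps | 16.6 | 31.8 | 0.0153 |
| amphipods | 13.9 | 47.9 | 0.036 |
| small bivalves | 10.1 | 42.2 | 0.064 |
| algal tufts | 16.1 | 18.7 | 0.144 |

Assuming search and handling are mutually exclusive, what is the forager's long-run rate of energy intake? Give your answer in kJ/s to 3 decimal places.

Energy encountered per unit search time: 0.0153×16.6 + 0.036×13.9 + 0.064×10.1 + 0.144×16.1 = 3.719 kJ/s.
Handling time per unit search time: 0.0153×31.8 + 0.036×47.9 + 0.064×42.2 + 0.144×18.7 = 7.605.
Rate = 3.719/(1 + 7.605) = 0.4322 kJ/s.

0.432 kJ/s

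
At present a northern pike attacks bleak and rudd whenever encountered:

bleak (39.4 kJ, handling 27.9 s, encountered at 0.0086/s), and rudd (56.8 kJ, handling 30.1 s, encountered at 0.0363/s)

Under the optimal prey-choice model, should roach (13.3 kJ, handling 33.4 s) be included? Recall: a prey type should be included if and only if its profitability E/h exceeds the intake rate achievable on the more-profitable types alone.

No

Current rate: (0.0086×39.4 + 0.0363×56.8)/(1 + 0.0086×27.9 + 0.0363×30.1) = 1.029 kJ/s.
Profitability of roach: 13.3/33.4 = 0.3982 kJ/s.
0.3982 < 1.029, so adding roach would lower the average — exclude it.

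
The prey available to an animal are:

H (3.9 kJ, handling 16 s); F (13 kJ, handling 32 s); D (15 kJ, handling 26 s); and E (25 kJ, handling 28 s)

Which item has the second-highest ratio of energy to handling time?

Profitability E/h (kJ/s): H = 3.9/16 = 0.244, F = 13/32 = 0.406, D = 15/26 = 0.577, E = 25/28 = 0.893.
Ranked: E > D > F > H.

D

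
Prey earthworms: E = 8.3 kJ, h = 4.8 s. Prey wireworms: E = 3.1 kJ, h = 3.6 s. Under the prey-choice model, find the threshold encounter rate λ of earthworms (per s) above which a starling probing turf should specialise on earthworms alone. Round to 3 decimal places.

0.207 per s

Drop wireworms once their profitability E₂/h₂ falls below the rate achievable on earthworms alone: E₂/h₂ = λE₁/(1 + λh₁).
Solve for λ: λE₁h₂ = E₂(1 + λh₁) → λ(E₁h₂ − E₂h₁) = E₂ → λ = E₂/(E₁h₂ − E₂h₁).
λ = 3.1/(8.3×3.6 − 3.1×4.8) = 3.1/15 = 0.2067 per s.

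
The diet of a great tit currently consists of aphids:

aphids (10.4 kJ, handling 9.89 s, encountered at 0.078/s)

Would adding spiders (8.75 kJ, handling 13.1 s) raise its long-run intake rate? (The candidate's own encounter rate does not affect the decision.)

Yes

Intake rate on the current diet: R = (0.078×10.4) / (1 + 0.078×9.89) = 0.8112/1.771 = 0.4579 kJ/s.
spiders: E/h = 8.75/13.1 = 0.6679 kJ/s.
0.6679 > 0.4579, so adding spiders raises the average — include it.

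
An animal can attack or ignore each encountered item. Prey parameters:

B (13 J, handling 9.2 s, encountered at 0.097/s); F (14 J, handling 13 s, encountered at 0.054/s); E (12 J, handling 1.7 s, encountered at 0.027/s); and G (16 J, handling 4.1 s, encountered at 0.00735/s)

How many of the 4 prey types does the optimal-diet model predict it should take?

Profitabilities (E/h, J/s): E 7.06, G 3.9, B 1.41, F 1.08. Add prey in this order while the next type's profitability exceeds the intake rate on those already taken.
Rate on top 1: 0.3098. G: 3.9 > 0.3098 → include.
Rate on top 2: 0.4104. B: 1.41 > 0.4104 → include.
Rate on top 3: 0.865. F: 1.08 > 0.865 → include.
Optimal diet: E, G, B, F — 4 of 4 types.

4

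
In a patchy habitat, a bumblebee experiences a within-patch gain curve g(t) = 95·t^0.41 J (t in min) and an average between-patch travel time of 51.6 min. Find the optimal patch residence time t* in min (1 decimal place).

By the marginal value theorem, leave when the instantaneous gain rate g'(t) equals the habitat-wide average g(t)/(T + t).
g'(t) = 0.41·95·t^-0.59. Setting 0.41·95·t^-0.59 = 95·t^0.41/(51.6+t) gives 0.41(51.6+t) = t, so 0.59·t = 0.41×51.6.
t* = 0.41×51.6/0.59 = 35.86 min.

35.9 min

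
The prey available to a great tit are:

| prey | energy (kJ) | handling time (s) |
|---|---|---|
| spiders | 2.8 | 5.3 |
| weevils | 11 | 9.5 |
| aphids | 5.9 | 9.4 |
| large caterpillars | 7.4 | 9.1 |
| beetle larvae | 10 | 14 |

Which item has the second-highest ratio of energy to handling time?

large caterpillars

In descending order of E/h:
weevils: 11/9.5 = 1.16 kJ/s
large caterpillars: 7.4/9.1 = 0.813 kJ/s
beetle larvae: 10/14 = 0.714 kJ/s
aphids: 5.9/9.4 = 0.628 kJ/s
spiders: 2.8/5.3 = 0.528 kJ/s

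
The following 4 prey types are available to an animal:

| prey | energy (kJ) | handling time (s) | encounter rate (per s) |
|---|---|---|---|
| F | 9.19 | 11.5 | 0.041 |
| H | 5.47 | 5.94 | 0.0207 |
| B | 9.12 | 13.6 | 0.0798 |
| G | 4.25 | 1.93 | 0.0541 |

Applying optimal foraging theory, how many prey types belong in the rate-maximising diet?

4

Rank by E/h (kJ/s): G 2.2, H 0.921, F 0.799, B 0.671. Include each in turn until the next type's E/h falls below the running intake rate.
Rate on top 1: 0.2082. H: 0.921 > 0.2082 → include.
Rate on top 2: 0.2796. F: 0.799 > 0.2796 → include.
Rate on top 3: 0.4238. B: 0.671 > 0.4238 → include.
Optimal diet: G, H, F, B — 4 of 4 types.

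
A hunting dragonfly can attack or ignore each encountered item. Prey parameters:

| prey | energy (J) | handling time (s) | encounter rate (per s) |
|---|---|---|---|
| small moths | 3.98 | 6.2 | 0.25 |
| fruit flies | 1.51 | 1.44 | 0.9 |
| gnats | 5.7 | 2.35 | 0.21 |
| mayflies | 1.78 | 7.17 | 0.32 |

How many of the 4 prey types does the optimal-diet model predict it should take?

2

Profitabilities (E/h, J/s): gnats 2.43, fruit flies 1.05, small moths 0.642, mayflies 0.248. Add prey in this order while the next type's profitability exceeds the intake rate on those already taken.
Rate on top 1: 0.8015. fruit flies: 1.05 > 0.8015 → include.
Rate on top 2: 0.9163. small moths: 0.642 < 0.9163 → exclude; stop.
Optimal diet: gnats, fruit flies — 2 of 4 types.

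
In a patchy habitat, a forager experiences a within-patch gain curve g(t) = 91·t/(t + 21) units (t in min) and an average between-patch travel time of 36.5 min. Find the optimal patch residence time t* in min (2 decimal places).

By the marginal value theorem, leave when the instantaneous gain rate g'(t) equals the habitat-wide average g(t)/(T + t).
g'(t) = 91·21/(t + 21)². Setting 91·21/(t+21)² = 91t/[(t+21)(36.5+t)] gives 21(36.5+t) = t(t+21), so t² = 21×36.5 = 766.5.
t* = √766.5 = 27.69 min.

27.69 min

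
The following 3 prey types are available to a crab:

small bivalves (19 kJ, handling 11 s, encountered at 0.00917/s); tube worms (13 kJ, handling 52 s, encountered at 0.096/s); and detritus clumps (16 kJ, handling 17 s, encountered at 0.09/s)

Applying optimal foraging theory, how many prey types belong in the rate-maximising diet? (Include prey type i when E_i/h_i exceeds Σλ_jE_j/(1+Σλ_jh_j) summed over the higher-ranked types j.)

2

Profitabilities (E/h, kJ/s): small bivalves 1.73, detritus clumps 0.941, tube worms 0.25. Add prey in this order while the next type's profitability exceeds the intake rate on those already taken.
Rate on top 1: 0.1583. detritus clumps: 0.941 > 0.1583 → include.
Rate on top 2: 0.6136. tube worms: 0.25 < 0.6136 → exclude; stop.
Optimal diet: small bivalves, detritus clumps — 2 of 3 types.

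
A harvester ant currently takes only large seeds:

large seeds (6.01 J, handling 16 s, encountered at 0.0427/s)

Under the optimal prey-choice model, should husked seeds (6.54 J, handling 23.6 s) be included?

Intake rate on the current diet: R = (0.0427×6.01) / (1 + 0.0427×16) = 0.2566/1.683 = 0.1525 J/s.
husked seeds: E/h = 6.54/23.6 = 0.2771 J/s.
0.2771 > 0.1525, so adding husked seeds raises the average — include it.

Yes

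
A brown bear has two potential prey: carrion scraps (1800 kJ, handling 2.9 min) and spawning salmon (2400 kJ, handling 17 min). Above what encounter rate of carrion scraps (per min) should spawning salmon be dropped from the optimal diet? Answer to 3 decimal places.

The zero-one rule: include spawning salmon iff E₂/h₂ > λE₁/(1+λh₁). Equality gives the switch point.
λE₁h₂ = E₂ + λE₂h₁ ⇒ λ = E₂/(E₁h₂ − E₂h₁) = 2400/(3.06e+04 − 6960) = 0.1015 per min.

0.102 per min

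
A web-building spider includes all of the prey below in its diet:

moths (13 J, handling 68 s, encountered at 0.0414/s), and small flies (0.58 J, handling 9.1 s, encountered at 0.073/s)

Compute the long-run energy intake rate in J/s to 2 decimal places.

Energy encountered per unit search time: 0.0414×13 + 0.073×0.58 = 0.5805 J/s.
Handling time per unit search time: 0.0414×68 + 0.073×9.1 = 3.479.
Rate = 0.5805/(1 + 3.479) = 0.1296 J/s.

0.13 J/s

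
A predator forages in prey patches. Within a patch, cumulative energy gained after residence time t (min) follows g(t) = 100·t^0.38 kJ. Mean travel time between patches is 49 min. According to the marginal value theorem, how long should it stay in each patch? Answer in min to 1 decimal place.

30.0 min

Optimal t* satisfies g'(t*) = g(t*)/(T + t*).
g'(t) = 0.38·100·t^-0.62. Setting 0.38·100·t^-0.62 = 100·t^0.38/(49+t) gives 0.38(49+t) = t, so 0.62·t = 0.38×49.
t* = 0.38×49/0.62 = 30.03 min.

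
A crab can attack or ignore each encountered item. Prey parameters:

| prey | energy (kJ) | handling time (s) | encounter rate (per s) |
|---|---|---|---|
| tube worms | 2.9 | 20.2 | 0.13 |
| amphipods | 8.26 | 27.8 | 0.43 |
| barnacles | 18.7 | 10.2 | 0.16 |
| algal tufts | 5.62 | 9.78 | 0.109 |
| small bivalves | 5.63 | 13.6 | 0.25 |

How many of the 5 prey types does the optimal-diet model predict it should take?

Profitabilities (E/h, kJ/s): barnacles 1.83, algal tufts 0.575, small bivalves 0.414, amphipods 0.297, tube worms 0.144. Add prey in this order while the next type's profitability exceeds the intake rate on those already taken.
Rate on top 1: 1.137. algal tufts: 0.575 < 1.137 → exclude; stop.
Optimal diet: barnacles — 1 of 5 types.

1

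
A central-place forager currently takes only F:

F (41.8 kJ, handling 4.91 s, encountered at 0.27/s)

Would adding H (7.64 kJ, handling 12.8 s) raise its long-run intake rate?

Current rate: (0.27×41.8)/(1 + 0.27×4.91) = 4.853 kJ/s.
Profitability of H: 7.64/12.8 = 0.5969 kJ/s.
Since 0.5969 < R, time spent handling H is better spent searching.

No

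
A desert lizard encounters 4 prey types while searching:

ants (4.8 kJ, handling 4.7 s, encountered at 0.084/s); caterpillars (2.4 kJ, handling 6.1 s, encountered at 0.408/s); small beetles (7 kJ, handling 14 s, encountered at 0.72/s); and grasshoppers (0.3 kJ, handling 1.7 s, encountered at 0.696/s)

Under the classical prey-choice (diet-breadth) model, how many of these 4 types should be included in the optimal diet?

Rank by E/h (kJ/s): ants 1.02, small beetles 0.5, caterpillars 0.393, grasshoppers 0.176. Include each in turn until the next type's E/h falls below the running intake rate.
Rate on top 1: 0.2891. small beetles: 0.5 > 0.2891 → include.
Rate on top 2: 0.4744. caterpillars: 0.393 < 0.4744 → exclude; stop.
Optimal diet: ants, small beetles — 2 of 4 types.

2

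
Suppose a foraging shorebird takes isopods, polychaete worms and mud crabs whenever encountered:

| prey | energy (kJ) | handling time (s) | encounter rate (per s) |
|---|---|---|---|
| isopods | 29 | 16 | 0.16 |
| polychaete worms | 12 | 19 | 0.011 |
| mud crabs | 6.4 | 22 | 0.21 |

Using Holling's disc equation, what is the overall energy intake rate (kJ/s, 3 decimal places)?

R = (0.16×29 + 0.011×12 + 0.21×6.4) / (1 + 0.16×16 + 0.011×19 + 0.21×22) = 6.116/8.389 = 0.729 kJ/s.

0.729 kJ/s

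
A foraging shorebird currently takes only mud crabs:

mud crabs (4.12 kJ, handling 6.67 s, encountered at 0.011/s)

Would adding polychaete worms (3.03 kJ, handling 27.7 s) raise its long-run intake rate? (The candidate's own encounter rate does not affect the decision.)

Intake rate on the current diet: R = (0.011×4.12) / (1 + 0.011×6.67) = 0.04532/1.073 = 0.04222 kJ/s.
polychaete worms: E/h = 3.03/27.7 = 0.1094 kJ/s.
Since 0.1094 > R, including polychaete worms increases the long-run rate.

Yes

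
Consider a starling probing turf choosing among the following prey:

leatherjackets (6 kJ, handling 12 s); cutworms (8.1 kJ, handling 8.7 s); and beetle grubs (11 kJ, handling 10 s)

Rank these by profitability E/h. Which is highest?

In descending order of E/h:
beetle grubs: 11/10 = 1.1 kJ/s
cutworms: 8.1/8.7 = 0.931 kJ/s
leatherjackets: 6/12 = 0.5 kJ/s

beetle grubs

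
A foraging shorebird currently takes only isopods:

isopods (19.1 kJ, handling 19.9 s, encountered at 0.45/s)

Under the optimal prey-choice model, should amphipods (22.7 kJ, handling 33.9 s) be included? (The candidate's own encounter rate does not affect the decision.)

No

Current rate: (0.45×19.1)/(1 + 0.45×19.9) = 0.8634 kJ/s.
amphipods: E/h = 22.7/33.9 = 0.6696 kJ/s.
0.6696 < 0.8634, so adding amphipods would lower the average — exclude it.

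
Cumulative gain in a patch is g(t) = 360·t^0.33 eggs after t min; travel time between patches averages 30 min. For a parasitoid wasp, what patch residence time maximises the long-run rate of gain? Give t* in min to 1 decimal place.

Maximise g(t)/(T+t): set derivative to zero → g'(t)(T+t) = g(t).
g'(t) = 0.33·360·t^-0.67. Setting 0.33·360·t^-0.67 = 360·t^0.33/(30+t) gives 0.33(30+t) = t, so 0.67·t = 0.33×30.
t* = 0.33×30/0.67 = 14.78 min.

14.8 min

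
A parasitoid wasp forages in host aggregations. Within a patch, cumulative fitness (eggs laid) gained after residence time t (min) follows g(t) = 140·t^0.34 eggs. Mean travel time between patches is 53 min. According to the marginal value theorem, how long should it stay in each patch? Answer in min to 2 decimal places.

27.30 min

Optimal t* satisfies g'(t*) = g(t*)/(T + t*).
g'(t) = 0.34·140·t^-0.66. Setting 0.34·140·t^-0.66 = 140·t^0.34/(53+t) gives 0.34(53+t) = t, so 0.66·t = 0.34×53.
t* = 0.34×53/0.66 = 27.3 min.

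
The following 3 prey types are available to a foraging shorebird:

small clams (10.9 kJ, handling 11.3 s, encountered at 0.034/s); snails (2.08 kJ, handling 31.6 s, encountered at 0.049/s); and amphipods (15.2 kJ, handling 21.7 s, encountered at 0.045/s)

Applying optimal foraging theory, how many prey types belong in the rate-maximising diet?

2

Profitabilities (E/h, kJ/s): small clams 0.965, amphipods 0.7, snails 0.0658. Add prey in this order while the next type's profitability exceeds the intake rate on those already taken.
Rate on top 1: 0.2677. amphipods: 0.7 > 0.2677 → include.
Rate on top 2: 0.4467. snails: 0.0658 < 0.4467 → exclude; stop.
Optimal diet: small clams, amphipods — 2 of 3 types.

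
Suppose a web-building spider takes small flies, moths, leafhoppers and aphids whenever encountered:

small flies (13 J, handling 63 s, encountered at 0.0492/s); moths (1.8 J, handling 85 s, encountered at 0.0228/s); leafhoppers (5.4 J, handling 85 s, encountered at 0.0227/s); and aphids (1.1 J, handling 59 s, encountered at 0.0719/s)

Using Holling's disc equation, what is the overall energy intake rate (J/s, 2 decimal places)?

R = Σλ_iE_i / (1 + Σλ_ih_i)
Numerator: 0.0492×13 + 0.0228×1.8 + 0.0227×5.4 + 0.0719×1.1 = 0.8823
Denominator: 1 + 0.0492×63 + 0.0228×85 + 0.0227×85 + 0.0719×59 = 12.21
R = 0.8823/12.21 = 0.07227 J/s

0.07 J/s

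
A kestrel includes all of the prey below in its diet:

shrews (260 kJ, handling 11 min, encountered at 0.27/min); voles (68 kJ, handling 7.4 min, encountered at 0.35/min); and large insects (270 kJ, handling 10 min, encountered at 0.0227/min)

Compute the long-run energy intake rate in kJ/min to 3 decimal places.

R = (0.27×260 + 0.35×68 + 0.0227×270) / (1 + 0.27×11 + 0.35×7.4 + 0.0227×10) = 100.1/6.787 = 14.75 kJ/min.

14.753 kJ/min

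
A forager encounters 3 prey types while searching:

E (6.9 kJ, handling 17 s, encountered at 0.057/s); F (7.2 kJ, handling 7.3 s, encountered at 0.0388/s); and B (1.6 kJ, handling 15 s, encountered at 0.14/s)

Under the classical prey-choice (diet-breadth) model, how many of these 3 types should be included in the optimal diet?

Rank by E/h (kJ/s): F 0.986, E 0.406, B 0.107. Include each in turn until the next type's E/h falls below the running intake rate.
Rate on top 1: 0.2177. E: 0.406 > 0.2177 → include.
Rate on top 2: 0.2987. B: 0.107 < 0.2987 → exclude; stop.
Optimal diet: F, E — 2 of 3 types.

2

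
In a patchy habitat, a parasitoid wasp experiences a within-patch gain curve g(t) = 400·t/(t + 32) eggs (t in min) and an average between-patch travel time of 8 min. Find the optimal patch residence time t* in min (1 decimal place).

16.0 min

By the marginal value theorem, leave when the instantaneous gain rate g'(t) equals the habitat-wide average g(t)/(T + t).
g'(t) = 400·32/(t + 32)². Setting 400·32/(t+32)² = 400t/[(t+32)(8+t)] gives 32(8+t) = t(t+32), so t² = 32×8 = 256.
t* = √256 = 16 min.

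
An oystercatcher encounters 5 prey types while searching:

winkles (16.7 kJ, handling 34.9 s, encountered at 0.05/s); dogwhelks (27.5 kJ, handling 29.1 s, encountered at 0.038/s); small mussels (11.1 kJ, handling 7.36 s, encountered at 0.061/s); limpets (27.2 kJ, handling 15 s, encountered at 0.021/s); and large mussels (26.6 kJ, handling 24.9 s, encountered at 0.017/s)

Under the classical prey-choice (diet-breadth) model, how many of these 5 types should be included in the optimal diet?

Rank by E/h (kJ/s): limpets 1.81, small mussels 1.51, large mussels 1.07, dogwhelks 0.945, winkles 0.479. Include each in turn until the next type's E/h falls below the running intake rate.
Rate on top 1: 0.4344. small mussels: 1.51 > 0.4344 → include.
Rate on top 2: 0.7077. large mussels: 1.07 > 0.7077 → include.
Rate on top 3: 0.7775. dogwhelks: 0.945 > 0.7775 → include.
Rate on top 4: 0.8337. winkles: 0.479 < 0.8337 → exclude; stop.
Optimal diet: limpets, small mussels, large mussels, dogwhelks — 4 of 5 types.

4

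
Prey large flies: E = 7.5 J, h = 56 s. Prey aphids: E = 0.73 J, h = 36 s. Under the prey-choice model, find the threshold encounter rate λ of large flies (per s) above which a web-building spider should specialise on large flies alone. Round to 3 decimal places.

0.003 per s

Drop aphids once their profitability E₂/h₂ falls below the rate achievable on large flies alone: E₂/h₂ = λE₁/(1 + λh₁).
Solve for λ: λE₁h₂ = E₂(1 + λh₁) → λ(E₁h₂ − E₂h₁) = E₂ → λ = E₂/(E₁h₂ − E₂h₁).
λ = 0.73/(7.5×36 − 0.73×56) = 0.73/229.1 = 0.003186 per s.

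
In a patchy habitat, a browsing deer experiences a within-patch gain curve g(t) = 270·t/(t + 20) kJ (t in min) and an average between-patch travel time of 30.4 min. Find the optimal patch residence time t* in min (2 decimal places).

24.66 min

Optimal t* satisfies g'(t*) = g(t*)/(T + t*).
g'(t) = 270·20/(t + 20)². Setting 270·20/(t+20)² = 270t/[(t+20)(30.4+t)] gives 20(30.4+t) = t(t+20), so t² = 20×30.4 = 608.
t* = √608 = 24.66 min.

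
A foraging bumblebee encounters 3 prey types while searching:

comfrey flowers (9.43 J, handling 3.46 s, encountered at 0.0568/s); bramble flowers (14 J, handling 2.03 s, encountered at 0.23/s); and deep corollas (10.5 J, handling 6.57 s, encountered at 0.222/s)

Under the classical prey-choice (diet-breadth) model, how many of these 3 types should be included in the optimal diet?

2

Profitabilities (E/h, J/s): bramble flowers 6.9, comfrey flowers 2.73, deep corollas 1.6. Add prey in this order while the next type's profitability exceeds the intake rate on those already taken.
Rate on top 1: 2.195. comfrey flowers: 2.73 > 2.195 → include.
Rate on top 2: 2.258. deep corollas: 1.6 < 2.258 → exclude; stop.
Optimal diet: bramble flowers, comfrey flowers — 2 of 3 types.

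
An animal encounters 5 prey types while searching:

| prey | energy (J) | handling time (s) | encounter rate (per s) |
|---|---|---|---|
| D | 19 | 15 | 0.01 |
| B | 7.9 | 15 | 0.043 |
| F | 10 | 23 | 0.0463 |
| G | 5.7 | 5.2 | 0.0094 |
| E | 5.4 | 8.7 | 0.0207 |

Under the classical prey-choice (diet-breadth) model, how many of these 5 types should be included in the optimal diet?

5

Rank by E/h (J/s): D 1.27, G 1.1, E 0.621, B 0.527, F 0.435. Include each in turn until the next type's E/h falls below the running intake rate.
Rate on top 1: 0.1652. G: 1.1 > 0.1652 → include.
Rate on top 2: 0.2032. E: 0.621 > 0.2032 → include.
Rate on top 3: 0.2577. B: 0.527 > 0.2577 → include.
Rate on top 4: 0.3434. F: 0.435 > 0.3434 → include.
Optimal diet: D, G, E, B, F — 5 of 5 types.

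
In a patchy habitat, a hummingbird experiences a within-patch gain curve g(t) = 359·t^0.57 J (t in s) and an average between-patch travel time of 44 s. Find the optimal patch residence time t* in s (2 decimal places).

58.33 s

Optimal t* satisfies g'(t*) = g(t*)/(T + t*).
g'(t) = 0.57·359·t^-0.43. Setting 0.57·359·t^-0.43 = 359·t^0.57/(44+t) gives 0.57(44+t) = t, so 0.43·t = 0.57×44.
t* = 0.57×44/0.43 = 58.33 s.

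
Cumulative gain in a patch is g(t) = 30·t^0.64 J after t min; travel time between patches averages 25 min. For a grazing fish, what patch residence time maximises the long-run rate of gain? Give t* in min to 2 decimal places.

44.44 min

Maximise g(t)/(T+t): set derivative to zero → g'(t)(T+t) = g(t).
g'(t) = 0.64·30·t^-0.36. Setting 0.64·30·t^-0.36 = 30·t^0.64/(25+t) gives 0.64(25+t) = t, so 0.36·t = 0.64×25.
t* = 0.64×25/0.36 = 44.44 min.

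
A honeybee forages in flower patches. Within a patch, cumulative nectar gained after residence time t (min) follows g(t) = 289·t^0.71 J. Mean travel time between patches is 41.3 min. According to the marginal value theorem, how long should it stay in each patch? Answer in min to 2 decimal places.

101.11 min

Maximise g(t)/(T+t): set derivative to zero → g'(t)(T+t) = g(t).
g'(t) = 0.71·289·t^-0.29. Setting 0.71·289·t^-0.29 = 289·t^0.71/(41.3+t) gives 0.71(41.3+t) = t, so 0.29·t = 0.71×41.3.
t* = 0.71×41.3/0.29 = 101.1 min.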